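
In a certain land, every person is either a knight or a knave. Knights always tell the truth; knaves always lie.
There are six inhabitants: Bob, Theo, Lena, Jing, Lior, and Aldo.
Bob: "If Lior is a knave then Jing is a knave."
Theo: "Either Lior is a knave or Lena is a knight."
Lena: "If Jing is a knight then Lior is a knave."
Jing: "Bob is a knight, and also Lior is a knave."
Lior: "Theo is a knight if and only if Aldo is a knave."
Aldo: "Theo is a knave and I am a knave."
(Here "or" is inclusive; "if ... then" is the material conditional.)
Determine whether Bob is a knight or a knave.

Bob is a knight.

Consistent assignments: {Bob=knight, Theo=knight, Lena=knight, Jing=knave, Lior=knight, Aldo=knave}
In every consistent assignment, Bob is a knight.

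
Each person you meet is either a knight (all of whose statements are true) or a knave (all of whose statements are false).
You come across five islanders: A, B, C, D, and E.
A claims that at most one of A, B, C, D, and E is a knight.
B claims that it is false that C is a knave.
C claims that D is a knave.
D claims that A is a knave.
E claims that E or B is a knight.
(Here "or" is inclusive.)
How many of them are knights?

2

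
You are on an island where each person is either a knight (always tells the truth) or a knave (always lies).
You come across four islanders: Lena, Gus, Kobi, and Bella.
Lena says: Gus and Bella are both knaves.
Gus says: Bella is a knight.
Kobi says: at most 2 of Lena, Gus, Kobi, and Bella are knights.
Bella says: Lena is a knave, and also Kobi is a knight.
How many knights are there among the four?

2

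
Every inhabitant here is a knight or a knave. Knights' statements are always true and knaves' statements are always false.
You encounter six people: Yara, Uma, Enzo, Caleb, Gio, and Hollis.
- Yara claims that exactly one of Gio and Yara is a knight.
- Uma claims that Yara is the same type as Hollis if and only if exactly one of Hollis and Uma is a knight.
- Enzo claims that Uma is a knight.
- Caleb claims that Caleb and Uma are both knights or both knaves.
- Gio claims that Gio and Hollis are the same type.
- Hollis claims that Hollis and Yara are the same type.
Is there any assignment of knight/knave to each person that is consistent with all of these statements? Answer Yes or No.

No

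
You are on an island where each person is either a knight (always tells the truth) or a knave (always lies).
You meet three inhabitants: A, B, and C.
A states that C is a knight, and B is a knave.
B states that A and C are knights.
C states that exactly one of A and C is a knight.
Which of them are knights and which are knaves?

Suppose A is a knight. Then A's statement "C is a knight, and B is a knave" would have to be true. Checking the 4 ways to assign the others, none is consistent with every speaker.
(For instance, with B=knave, C=knave, A's claim "C is a knight, and B is a knave" comes out false where it would need to be true.)
So A must be a knave, making "C is a knight, and B is a knave" false. Taking A=knave, B=knave, C=knave, each remaining statement checks out:
  B (knave): "A and C are knights" — false. ✓
  C (knave): "exactly one of A and C is a knight" — false. ✓
This is the unique consistent assignment.

A is a knave, B is a knave, and C is a knave.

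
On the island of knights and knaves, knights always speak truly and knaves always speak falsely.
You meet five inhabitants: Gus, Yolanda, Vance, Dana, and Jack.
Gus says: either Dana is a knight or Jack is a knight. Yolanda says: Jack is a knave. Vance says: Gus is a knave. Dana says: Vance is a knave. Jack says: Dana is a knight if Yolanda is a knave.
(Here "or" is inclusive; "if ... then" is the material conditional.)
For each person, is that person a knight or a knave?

Since Gus is a knight, "either Dana is a knight or Jack is a knight" needs to be true, which holds.
Yolanda is a knave, so "Jack is a knave" must be false — and it is.
Vance is a knave, and the claim "Gus is a knave" is indeed false.
As a knight, Dana's statement "Vance is a knave" should be true; it is.
Jack is a knight, and the claim "Dana is a knight if Yolanda is a knave" is indeed true.

Gus is a knight, Yolanda is a knave, Vance is a knave, Dana is a knight, and Jack is a knight.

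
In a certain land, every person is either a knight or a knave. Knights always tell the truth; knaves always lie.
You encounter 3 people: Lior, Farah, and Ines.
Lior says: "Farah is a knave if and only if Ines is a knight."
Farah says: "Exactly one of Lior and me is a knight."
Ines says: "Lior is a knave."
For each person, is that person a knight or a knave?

Lior is a knave, Farah is a knight, and Ines is a knight.

Suppose Lior is a knight. Then Lior's statement "Farah is a knave if and only if Ines is a knight" would have to be true. Checking the 4 ways to assign the others, none is consistent with every speaker.
(For instance, with Farah=knight, Ines=knight, Lior's claim "Farah is a knave if and only if Ines is a knight" comes out false where it would need to be true.)
So Lior must be a knave, making "Farah is a knave if and only if Ines is a knight" false. Taking Lior=knave, Farah=knight, Ines=knight, each remaining statement checks out:
  Farah (knight): "exactly one of Lior and me is a knight" — true. ✓
  Ines (knight): "Lior is a knave" — true. ✓
This is the unique consistent assignment.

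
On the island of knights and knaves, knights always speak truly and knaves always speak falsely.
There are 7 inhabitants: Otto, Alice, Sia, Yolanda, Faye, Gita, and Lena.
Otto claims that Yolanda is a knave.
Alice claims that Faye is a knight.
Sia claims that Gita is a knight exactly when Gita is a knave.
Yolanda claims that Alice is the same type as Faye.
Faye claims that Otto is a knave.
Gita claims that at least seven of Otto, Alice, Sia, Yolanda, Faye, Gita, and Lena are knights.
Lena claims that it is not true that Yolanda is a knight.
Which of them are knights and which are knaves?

Otto is a knave, Alice is a knight, Sia is a knave, Yolanda is a knight, Faye is a knight, Gita is a knave, and Lena is a knave.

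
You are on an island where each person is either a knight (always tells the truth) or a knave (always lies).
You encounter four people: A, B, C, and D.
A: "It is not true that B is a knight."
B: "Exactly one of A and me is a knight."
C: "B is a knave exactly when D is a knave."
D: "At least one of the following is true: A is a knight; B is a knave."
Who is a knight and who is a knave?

A is a knave, B is a knight, C is a knave, and D is a knave.

A is a knave, so "it is not true that B is a knight" must be false — and it is.
Since B is a knight, "exactly one of A and me is a knight" needs to be True, which holds.
C (knave): "B is a knave exactly when D is a knave" — false. ✓
D is a knave, so "at least one of the following is true: A is a knight; B is a knave" must be false — and it is.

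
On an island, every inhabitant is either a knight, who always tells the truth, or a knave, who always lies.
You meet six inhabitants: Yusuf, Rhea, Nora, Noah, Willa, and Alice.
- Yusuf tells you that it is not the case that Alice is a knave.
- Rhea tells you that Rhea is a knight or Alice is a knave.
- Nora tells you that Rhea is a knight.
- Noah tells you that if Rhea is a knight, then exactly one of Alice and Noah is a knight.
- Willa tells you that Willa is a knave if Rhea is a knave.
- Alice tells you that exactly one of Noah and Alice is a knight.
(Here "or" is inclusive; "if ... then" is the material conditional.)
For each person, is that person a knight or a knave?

Knights: Rhea, Nora, and Willa. Knaves: Yusuf, Noah, and Alice.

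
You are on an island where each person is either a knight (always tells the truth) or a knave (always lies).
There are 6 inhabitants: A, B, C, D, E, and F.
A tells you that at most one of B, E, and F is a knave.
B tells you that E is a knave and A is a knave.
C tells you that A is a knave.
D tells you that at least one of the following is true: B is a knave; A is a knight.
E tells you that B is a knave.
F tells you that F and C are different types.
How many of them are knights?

The unique consistent assignment is A=knight, B=knave, C=knave, D=knight, E=knight, F=knight.
That has 4 knights.

4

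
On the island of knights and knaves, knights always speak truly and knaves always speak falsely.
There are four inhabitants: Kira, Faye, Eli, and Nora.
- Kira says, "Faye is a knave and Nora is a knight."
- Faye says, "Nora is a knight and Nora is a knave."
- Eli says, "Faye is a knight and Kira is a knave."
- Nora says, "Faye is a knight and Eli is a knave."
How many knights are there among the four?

0

The unique consistent assignment is Kira=knave, Faye=knave, Eli=knave, Nora=knave.
That has 0 knights.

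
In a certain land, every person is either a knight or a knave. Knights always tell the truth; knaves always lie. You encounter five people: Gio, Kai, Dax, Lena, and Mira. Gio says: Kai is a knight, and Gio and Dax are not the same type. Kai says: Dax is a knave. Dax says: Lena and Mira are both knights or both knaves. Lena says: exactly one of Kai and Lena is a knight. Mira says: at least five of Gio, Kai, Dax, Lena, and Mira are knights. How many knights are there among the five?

1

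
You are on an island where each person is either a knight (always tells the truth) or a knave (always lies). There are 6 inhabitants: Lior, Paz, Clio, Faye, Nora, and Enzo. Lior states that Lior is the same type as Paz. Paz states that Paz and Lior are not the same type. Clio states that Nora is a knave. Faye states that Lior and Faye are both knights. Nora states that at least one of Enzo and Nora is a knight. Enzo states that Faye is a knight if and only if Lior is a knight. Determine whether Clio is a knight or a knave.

Consistent assignments: {Lior=knave, Paz=knight, Clio=knave, Faye=knave, Nora=knight, Enzo=knight}
In every consistent assignment, Clio is a knave.

Clio is a knave.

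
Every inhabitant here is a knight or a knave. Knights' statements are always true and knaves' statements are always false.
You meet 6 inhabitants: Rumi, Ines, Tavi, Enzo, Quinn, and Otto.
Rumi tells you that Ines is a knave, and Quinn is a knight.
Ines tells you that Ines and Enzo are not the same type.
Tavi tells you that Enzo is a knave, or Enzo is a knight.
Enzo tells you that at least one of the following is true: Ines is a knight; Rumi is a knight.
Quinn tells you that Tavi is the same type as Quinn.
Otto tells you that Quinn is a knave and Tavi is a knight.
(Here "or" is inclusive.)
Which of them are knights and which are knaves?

Rumi is a knave; "Ines is a knave, and Quinn is a knight" is false, as required.
Ines is a knave; "Ines and Enzo are not the same type" is false, as required.
Tavi is a knight, so "Enzo is a knave, or Enzo is a knight" must be true — and it is.
As a knave, Enzo's statement "at least one of the following is true: Ines is a knight; Rumi is a knight" should be false; it is.
Quinn is a knave, and the claim "Tavi is the same type as Quinn" is indeed false.
Otto is a knight, and the claim "Quinn is a knave and Tavi is a knight" is indeed true.

Rumi is a knave, Ines is a knave, Tavi is a knight, Enzo is a knave, Quinn is a knave, and Otto is a knight.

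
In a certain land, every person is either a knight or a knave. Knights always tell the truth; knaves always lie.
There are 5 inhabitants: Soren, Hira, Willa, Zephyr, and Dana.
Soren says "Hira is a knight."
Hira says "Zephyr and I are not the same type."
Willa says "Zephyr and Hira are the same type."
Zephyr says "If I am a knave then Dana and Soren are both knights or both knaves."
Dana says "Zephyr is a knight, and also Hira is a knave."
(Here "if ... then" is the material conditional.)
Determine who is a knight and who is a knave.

Soren is a knight, Hira is a knight, Willa is a knave, Zephyr is a knave, and Dana is a knave.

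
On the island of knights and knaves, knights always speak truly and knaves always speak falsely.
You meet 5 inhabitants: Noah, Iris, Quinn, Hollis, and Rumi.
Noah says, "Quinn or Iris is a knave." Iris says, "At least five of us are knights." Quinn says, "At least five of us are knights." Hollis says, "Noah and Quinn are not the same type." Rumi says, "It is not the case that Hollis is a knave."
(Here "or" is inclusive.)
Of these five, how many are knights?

3

The unique consistent assignment is Noah=knight, Iris=knave, Quinn=knave, Hollis=knight, Rumi=knight.
That has 3 knights.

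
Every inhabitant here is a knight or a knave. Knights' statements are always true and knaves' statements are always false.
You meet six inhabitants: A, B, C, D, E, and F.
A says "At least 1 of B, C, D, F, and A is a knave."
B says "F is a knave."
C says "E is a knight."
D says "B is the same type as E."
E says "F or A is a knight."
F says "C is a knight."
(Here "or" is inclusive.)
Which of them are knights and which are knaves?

A (knight): "at least 1 of B, C, D, F, and A is a knave" — True. ✓
B (knave): "F is a knave" — False. ✓
C is a knight, and the claim "E is a knight" is indeed True.
D is a knave, and the claim "B is the same type as E" is indeed False.
E is a knight, and the claim "F or A is a knight" is indeed True.
F is a knight, and the claim "C is a knight" is indeed True.

A is a knight, B is a knave, C is a knight, D is a knave, E is a knight, and F is a knight.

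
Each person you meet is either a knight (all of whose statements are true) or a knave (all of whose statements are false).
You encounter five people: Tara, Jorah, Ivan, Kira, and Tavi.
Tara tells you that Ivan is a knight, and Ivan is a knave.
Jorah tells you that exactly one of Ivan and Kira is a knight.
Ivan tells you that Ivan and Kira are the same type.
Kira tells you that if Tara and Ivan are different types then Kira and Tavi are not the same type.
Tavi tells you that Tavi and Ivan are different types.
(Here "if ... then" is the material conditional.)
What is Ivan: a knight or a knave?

Ivan is a knave.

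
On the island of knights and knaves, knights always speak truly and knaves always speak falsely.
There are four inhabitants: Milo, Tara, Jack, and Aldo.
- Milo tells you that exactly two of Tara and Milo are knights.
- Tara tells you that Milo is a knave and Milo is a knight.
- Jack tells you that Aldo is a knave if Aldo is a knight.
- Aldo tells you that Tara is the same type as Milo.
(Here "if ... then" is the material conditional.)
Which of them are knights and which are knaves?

Milo is a knave, Tara is a knave, Jack is a knave, and Aldo is a knight.

Milo is a knave; "exactly two of Tara and Milo are knights" is False, as required.
Tara is a knave, so "Milo is a knave and Milo is a knight" must be False — and it is.
Jack (knave): "Aldo is a knave if Aldo is a knight" — False. ✓
As a knight, Aldo's statement "Tara is the same type as Milo" should be True; it is.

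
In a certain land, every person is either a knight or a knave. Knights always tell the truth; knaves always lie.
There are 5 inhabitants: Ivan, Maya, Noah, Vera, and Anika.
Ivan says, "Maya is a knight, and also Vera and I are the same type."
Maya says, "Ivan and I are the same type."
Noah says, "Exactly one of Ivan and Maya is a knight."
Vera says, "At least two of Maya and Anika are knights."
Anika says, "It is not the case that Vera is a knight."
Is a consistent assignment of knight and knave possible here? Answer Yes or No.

No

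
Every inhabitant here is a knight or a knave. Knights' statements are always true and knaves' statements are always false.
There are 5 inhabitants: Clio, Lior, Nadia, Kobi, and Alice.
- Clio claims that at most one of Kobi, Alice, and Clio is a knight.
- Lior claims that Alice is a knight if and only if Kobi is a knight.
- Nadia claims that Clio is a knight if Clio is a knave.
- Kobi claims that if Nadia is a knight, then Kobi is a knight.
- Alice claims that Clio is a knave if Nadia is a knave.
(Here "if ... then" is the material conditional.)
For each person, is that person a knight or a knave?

Since Clio is a knave, "at most one of Kobi, Alice, and Clio is a knight" needs to be False, which holds.
Lior is a knight, so "Alice is a knight if and only if Kobi is a knight" must be true — and it is.
Nadia (knave): "Clio is a knight if Clio is a knave" — False. ✓
Kobi is a knight, and the claim "if Nadia is a knight, then Kobi is a knight" is indeed true.
Alice is a knight; "Clio is a knave if Nadia is a knave" is true, as required.

Clio is a knave, Lior is a knight, Nadia is a knave, Kobi is a knight, and Alice is a knight.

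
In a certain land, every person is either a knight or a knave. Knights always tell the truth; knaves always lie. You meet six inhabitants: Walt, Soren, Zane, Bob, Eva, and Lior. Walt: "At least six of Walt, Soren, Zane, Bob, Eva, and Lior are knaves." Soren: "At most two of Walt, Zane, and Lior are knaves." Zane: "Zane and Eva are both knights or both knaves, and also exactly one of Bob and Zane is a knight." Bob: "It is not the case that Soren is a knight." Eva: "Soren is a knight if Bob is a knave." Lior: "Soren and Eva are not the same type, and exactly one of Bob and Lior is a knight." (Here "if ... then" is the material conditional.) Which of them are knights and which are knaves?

Walt is a knave, so "at least six of Walt, Soren, Zane, Bob, Eva, and Lior are knaves" must be False — and it is.
Soren (knight): "at most two of Walt, Zane, and Lior are knaves" — true. ✓
As a knight, Zane's statement "Zane and Eva are both knights or both knaves, and also exactly one of Bob and Zane is a knight" should be true; it is.
Since Bob is a knave, "it is not the case that Soren is a knight" needs to be False, which holds.
Since Eva is a knight, "Soren is a knight if Bob is a knave" needs to be true, which holds.
Lior is a knave; "Soren and Eva are not the same type, and exactly one of Bob and Lior is a knight" is False, as required.

Walt is a knave, Soren is a knight, Zane is a knight, Bob is a knave, Eva is a knight, and Lior is a knave.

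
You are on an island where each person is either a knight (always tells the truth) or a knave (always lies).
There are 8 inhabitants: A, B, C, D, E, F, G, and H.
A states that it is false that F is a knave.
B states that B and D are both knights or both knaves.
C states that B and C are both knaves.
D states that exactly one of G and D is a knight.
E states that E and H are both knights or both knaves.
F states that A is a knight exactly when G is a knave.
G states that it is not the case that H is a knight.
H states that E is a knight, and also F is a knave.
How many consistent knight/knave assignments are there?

1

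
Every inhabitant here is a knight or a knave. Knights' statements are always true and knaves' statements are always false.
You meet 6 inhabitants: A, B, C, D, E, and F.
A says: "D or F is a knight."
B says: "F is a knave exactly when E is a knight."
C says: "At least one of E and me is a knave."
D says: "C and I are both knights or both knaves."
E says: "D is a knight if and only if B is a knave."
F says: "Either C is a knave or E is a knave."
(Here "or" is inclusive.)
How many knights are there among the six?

5

The unique consistent assignment is A=knight, B=knight, C=knight, D=knight, E=knave, F=knight.
That has 5 knights.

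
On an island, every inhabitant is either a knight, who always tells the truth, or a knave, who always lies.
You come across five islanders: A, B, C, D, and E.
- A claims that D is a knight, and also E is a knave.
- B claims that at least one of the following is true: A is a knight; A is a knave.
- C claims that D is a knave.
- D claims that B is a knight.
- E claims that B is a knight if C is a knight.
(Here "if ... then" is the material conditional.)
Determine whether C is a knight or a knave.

C is a knave.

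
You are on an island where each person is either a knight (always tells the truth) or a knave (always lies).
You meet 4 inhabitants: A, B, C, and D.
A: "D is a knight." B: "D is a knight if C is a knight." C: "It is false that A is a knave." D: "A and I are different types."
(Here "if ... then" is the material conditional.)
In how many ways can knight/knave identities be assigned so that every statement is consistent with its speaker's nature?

1

Consistent assignments:
  A=knave, B=knight, C=knave, D=knave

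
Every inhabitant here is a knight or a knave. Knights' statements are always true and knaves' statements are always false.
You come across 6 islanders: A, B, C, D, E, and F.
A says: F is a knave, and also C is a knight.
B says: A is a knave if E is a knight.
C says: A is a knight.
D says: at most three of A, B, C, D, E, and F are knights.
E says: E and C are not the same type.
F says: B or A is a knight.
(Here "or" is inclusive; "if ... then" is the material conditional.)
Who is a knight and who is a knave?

A is a knave, B is a knight, C is a knave, D is a knight, E is a knave, and F is a knight.

A is a knave; "F is a knave, and also C is a knight" is False, as required.
B is a knight; "A is a knave if E is a knight" is True, as required.
C is a knave, and the claim "A is a knight" is indeed False.
D is a knight; "at most three of A, B, C, D, E, and F are knights" is True, as required.
E is a knave, so "E and C are not the same type" must be False — and it is.
Since F is a knight, "B or A is a knight" needs to be True, which holds.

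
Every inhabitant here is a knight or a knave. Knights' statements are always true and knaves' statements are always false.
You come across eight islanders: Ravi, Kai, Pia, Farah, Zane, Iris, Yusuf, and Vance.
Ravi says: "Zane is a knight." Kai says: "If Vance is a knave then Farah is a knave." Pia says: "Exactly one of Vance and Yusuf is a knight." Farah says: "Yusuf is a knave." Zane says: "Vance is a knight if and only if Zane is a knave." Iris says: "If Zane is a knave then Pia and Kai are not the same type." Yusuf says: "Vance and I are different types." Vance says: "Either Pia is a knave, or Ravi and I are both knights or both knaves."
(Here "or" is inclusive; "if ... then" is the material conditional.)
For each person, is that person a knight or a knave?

Ravi is a knight, Kai is a knight, Pia is a knight, Farah is a knave, Zane is a knight, Iris is a knight, Yusuf is a knight, and Vance is a knave.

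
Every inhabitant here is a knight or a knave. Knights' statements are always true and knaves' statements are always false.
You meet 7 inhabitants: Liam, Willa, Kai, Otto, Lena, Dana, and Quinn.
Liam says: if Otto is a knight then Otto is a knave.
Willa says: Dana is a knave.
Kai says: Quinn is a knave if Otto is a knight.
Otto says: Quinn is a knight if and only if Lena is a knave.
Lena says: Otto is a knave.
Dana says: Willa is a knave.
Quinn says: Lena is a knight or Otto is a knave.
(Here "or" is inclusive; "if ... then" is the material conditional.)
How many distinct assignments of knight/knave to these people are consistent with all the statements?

Consistent assignments:
  Liam=knight, Willa=knight, Kai=knight, Otto=knave, Lena=knight, Dana=knave, Quinn=knight
  Liam=knight, Willa=knave, Kai=knight, Otto=knave, Lena=knight, Dana=knight, Quinn=knight

2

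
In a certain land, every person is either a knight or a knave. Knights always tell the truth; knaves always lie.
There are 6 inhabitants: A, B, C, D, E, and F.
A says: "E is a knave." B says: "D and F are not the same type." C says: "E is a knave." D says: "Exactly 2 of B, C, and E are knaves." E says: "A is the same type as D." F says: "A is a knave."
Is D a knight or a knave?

Consistent assignments: {A=knave, B=knight, C=knave, D=knave, E=knight, F=knight}
In every consistent assignment, D is a knave.

D is a knave.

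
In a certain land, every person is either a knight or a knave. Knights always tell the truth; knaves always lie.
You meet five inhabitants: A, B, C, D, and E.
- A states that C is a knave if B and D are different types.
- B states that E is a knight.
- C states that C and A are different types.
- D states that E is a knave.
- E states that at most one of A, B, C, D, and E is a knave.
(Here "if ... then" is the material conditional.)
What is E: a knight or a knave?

E is a knave.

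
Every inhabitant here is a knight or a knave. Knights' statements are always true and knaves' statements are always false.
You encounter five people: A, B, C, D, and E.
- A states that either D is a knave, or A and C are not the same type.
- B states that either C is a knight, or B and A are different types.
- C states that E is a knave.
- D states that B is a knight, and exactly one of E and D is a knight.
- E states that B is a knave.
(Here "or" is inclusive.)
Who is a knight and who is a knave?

Knights: A, B, and C. Knaves: D and E.

As a knight, A's statement "either D is a knave, or A and C are not the same type" should be True; it is.
Since B is a knight, "either C is a knight, or B and A are different types" needs to be True, which holds.
As a knight, C's statement "E is a knave" should be True; it is.
D is a knave; "B is a knight, and exactly one of E and D is a knight" is false, as required.
E is a knave; "B is a knave" is false, as required.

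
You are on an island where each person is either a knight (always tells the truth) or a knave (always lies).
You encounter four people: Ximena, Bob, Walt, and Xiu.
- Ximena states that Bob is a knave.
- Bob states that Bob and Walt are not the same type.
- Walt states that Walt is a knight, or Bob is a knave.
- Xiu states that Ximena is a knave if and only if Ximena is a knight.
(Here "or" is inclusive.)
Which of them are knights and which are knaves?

Knights: Bob. Knaves: Ximena, Walt, and Xiu.

Ximena (knave): "Bob is a knave" — False. ✓
Bob is a knight, so "Bob and Walt are not the same type" must be true — and it is.
As a knave, Walt's statement "Walt is a knight, or Bob is a knave" should be False; it is.
Since Xiu is a knave, "Ximena is a knave if and only if Ximena is a knight" needs to be False, which holds.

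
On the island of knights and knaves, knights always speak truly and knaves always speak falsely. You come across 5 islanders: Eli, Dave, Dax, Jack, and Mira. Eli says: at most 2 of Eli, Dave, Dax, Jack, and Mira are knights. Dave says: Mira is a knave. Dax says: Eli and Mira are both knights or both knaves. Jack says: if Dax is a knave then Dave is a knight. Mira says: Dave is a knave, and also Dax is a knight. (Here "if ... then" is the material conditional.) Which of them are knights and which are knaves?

Since Eli is a knave, "at most 2 of Eli, Dave, Dax, Jack, and Mira are knights" needs to be false, which holds.
As a knight, Dave's statement "Mira is a knave" should be True; it is.
As a knight, Dax's statement "Eli and Mira are both knights or both knaves" should be True; it is.
Jack is a knight; "if Dax is a knave then Dave is a knight" is True, as required.
As a knave, Mira's statement "Dave is a knave, and also Dax is a knight" should be false; it is.

Knights: Dave, Dax, and Jack. Knaves: Eli and Mira.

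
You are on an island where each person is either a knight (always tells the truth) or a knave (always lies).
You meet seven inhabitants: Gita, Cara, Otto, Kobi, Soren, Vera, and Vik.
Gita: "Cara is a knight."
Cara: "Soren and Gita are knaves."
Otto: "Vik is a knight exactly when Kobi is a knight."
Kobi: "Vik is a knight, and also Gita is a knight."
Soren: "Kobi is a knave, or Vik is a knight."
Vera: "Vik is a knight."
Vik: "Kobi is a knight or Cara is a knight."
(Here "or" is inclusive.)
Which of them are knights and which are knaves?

Since Gita is a knave, "Cara is a knight" needs to be false, which holds.
As a knave, Cara's statement "Soren and Gita are knaves" should be false; it is.
Otto is a knight, and the claim "Vik is a knight exactly when Kobi is a knight" is indeed true.
Kobi (knave): "Vik is a knight, and also Gita is a knight" — false. ✓
Since Soren is a knight, "Kobi is a knave, or Vik is a knight" needs to be true, which holds.
Vera (knave): "Vik is a knight" — false. ✓
As a knave, Vik's statement "Kobi is a knight or Cara is a knight" should be false; it is.

Gita is a knave, Cara is a knave, Otto is a knight, Kobi is a knave, Soren is a knight, Vera is a knave, and Vik is a knave.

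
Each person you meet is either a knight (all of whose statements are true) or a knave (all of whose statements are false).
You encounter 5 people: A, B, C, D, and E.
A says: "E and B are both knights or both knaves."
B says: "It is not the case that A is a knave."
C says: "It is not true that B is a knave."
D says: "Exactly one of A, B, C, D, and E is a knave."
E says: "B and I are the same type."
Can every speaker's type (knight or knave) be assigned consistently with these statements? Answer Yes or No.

No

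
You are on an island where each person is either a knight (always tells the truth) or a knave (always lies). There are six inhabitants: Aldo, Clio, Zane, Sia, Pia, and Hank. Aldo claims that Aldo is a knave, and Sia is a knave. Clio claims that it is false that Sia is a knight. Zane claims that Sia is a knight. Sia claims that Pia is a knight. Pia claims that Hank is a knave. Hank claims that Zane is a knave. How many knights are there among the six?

The unique consistent assignment is Aldo=knave, Clio=knave, Zane=knight, Sia=knight, Pia=knight, Hank=knave.
That has 3 knights.

3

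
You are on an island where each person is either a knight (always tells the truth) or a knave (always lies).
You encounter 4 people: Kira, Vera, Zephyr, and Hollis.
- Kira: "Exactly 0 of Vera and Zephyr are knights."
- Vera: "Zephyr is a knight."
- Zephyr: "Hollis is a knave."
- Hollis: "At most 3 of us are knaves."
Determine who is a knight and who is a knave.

Suppose Kira is a knave. Then Kira's statement "exactly 0 of Vera and Zephyr are knights" would have to be false. Checking the 8 ways to assign the others, none is consistent with every speaker.
(For instance, with Vera=knave, Zephyr=knave, Hollis=knight, Kira's claim "exactly 0 of Vera and Zephyr are knights" comes out true where it would need to be false.)
So Kira must be a knight, making "exactly 0 of Vera and Zephyr are knights" true. Taking Kira=knight, Vera=knave, Zephyr=knave, Hollis=knight, each remaining statement checks out:
  Vera (knave): "Zephyr is a knight" — false. ✓
  Zephyr (knave): "Hollis is a knave" — false. ✓
  Hollis (knight): "at most 3 of us are knaves" — true. ✓
This is the unique consistent assignment.

Kira is a knight, Vera is a knave, Zephyr is a knave, and Hollis is a knight.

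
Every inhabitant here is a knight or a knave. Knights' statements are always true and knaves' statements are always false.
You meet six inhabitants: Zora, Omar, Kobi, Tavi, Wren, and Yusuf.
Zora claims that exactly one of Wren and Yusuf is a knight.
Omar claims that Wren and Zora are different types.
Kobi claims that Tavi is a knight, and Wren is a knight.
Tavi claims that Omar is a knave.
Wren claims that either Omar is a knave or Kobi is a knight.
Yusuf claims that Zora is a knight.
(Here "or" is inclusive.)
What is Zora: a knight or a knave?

Zora is a knight.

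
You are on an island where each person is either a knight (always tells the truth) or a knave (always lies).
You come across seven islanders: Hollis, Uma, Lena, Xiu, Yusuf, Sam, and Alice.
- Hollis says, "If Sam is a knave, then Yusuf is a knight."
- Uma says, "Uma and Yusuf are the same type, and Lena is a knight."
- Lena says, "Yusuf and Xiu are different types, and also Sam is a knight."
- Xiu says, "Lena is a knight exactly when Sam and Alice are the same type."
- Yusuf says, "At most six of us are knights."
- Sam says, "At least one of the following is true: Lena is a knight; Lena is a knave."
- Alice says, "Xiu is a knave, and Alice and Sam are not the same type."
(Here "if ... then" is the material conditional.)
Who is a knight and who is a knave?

Hollis is a knight, Uma is a knave, Lena is a knave, Xiu is a knight, Yusuf is a knight, Sam is a knight, and Alice is a knave.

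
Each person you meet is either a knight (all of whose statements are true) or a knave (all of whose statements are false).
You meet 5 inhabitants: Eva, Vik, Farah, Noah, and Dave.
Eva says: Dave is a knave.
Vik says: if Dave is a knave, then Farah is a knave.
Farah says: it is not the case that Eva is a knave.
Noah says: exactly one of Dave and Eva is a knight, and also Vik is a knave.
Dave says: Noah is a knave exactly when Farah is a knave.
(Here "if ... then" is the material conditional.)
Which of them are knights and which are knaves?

Eva is a knave, Vik is a knight, Farah is a knave, Noah is a knave, and Dave is a knight.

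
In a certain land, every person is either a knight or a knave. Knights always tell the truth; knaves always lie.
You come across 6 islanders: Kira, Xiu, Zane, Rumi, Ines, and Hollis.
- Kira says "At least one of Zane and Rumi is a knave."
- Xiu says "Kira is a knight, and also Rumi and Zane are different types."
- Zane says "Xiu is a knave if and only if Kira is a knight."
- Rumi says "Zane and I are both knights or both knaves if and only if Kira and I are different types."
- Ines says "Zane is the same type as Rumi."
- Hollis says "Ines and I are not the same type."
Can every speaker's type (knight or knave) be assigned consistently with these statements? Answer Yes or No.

One consistent assignment: Kira=knight, Xiu=knight, Zane=knave, Rumi=knight, Ines=knave, Hollis=knight.

Yes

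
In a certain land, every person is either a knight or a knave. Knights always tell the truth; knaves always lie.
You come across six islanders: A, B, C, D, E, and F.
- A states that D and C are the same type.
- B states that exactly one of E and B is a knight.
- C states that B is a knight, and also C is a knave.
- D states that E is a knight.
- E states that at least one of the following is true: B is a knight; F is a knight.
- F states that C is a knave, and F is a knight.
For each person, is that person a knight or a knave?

As a knight, A's statement "D and C are the same type" should be True; it is.
B is a knave, and the claim "exactly one of E and B is a knight" is indeed false.
Since C is a knave, "B is a knight, and also C is a knave" needs to be false, which holds.
D is a knave, so "E is a knight" must be false — and it is.
E is a knave, and the claim "at least one of the following is true: B is a knight; F is a knight" is indeed false.
F is a knave, so "C is a knave, and F is a knight" must be false — and it is.

A is a knight, B is a knave, C is a knave, D is a knave, E is a knave, and F is a knave.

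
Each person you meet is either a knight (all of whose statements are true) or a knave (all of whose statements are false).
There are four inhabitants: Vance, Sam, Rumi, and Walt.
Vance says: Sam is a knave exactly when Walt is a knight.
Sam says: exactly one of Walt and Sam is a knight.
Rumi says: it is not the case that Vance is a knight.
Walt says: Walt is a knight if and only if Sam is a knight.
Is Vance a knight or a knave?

Vance is a knight.

Consistent assignments: {Vance=knight, Sam=knight, Rumi=knave, Walt=knave}
In every consistent assignment, Vance is a knight.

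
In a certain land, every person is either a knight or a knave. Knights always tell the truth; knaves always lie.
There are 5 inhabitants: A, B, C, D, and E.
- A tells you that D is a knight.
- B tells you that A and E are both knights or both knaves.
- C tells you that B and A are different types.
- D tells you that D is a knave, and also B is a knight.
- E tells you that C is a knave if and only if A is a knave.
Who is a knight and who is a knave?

A is a knave, so "D is a knight" must be false — and it is.
B (knave): "A and E are both knights or both knaves" — false. ✓
C (knave): "B and A are different types" — false. ✓
D is a knave; "D is a knave, and also B is a knight" is false, as required.
As a knight, E's statement "C is a knave if and only if A is a knave" should be True; it is.

A is a knave, B is a knave, C is a knave, D is a knave, and E is a knight.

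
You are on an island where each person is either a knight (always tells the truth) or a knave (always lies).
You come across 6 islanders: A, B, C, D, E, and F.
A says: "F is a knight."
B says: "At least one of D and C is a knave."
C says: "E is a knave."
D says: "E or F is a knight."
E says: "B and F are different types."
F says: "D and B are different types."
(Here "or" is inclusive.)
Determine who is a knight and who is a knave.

A is a knave, B is a knight, C is a knave, D is a knight, E is a knight, and F is a knave.

A (knave): "F is a knight" — False. ✓
B is a knight, so "at least one of D and C is a knave" must be true — and it is.
As a knave, C's statement "E is a knave" should be False; it is.
As a knight, D's statement "E or F is a knight" should be true; it is.
E is a knight; "B and F are different types" is true, as required.
F is a knave; "D and B are different types" is False, as required.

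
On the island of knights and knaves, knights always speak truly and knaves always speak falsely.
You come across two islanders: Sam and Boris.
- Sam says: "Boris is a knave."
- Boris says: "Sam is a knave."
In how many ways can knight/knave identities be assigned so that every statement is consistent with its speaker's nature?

2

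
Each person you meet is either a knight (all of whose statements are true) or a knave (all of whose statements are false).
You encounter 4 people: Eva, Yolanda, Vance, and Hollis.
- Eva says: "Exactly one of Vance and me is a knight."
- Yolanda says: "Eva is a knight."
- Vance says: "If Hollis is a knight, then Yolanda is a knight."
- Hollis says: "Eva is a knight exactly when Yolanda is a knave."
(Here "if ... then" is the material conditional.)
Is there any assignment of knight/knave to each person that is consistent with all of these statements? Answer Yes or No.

No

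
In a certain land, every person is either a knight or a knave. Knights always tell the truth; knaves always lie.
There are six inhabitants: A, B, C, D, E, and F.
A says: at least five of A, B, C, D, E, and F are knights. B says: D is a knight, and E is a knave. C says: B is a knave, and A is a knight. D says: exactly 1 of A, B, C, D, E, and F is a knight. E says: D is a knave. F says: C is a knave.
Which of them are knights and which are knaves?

Knights: E and F. Knaves: A, B, C, and D.

A is a knave, and the claim "at least five of A, B, C, D, E, and F are knights" is indeed False.
B is a knave, and the claim "D is a knight, and E is a knave" is indeed False.
Since C is a knave, "B is a knave, and A is a knight" needs to be False, which holds.
Since D is a knave, "exactly 1 of A, B, C, D, E, and F is a knight" needs to be False, which holds.
E (knight): "D is a knave" — true. ✓
Since F is a knight, "C is a knave" needs to be true, which holds.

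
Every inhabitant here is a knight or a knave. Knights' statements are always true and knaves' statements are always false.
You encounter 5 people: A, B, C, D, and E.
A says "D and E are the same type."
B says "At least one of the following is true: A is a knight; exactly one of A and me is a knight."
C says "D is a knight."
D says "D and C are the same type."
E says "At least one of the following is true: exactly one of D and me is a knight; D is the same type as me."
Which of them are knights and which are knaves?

A is a knight, so "D and E are the same type" must be True — and it is.
B is a knight, so "at least one of the following is true: A is a knight; exactly one of A and me is a knight" must be True — and it is.
Since C is a knight, "D is a knight" needs to be True, which holds.
As a knight, D's statement "D and C are the same type" should be True; it is.
E is a knight; "at least one of the following is true: exactly one of D and me is a knight; D is the same type as me" is True, as required.

A is a knight, B is a knight, C is a knight, D is a knight, and E is a knight.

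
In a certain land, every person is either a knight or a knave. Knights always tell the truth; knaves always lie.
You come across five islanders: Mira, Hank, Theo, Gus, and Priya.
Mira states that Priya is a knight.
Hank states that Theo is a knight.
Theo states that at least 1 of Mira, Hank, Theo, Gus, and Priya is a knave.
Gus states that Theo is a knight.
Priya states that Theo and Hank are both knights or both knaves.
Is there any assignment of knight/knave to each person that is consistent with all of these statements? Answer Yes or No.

No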